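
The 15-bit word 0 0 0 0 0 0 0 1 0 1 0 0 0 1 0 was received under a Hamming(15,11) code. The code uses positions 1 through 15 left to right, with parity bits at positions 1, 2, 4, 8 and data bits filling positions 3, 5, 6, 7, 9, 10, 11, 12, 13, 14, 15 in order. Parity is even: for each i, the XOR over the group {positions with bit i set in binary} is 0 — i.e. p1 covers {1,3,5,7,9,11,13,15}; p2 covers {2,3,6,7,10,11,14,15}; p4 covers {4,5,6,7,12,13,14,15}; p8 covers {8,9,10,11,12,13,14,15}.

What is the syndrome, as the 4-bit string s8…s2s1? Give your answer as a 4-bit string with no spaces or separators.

1100

s1 (pos 1,3,5,7,9,11,13,15): 0⊕0⊕0⊕0⊕0⊕0⊕0⊕0 = 0
s2 (pos 2,3,6,7,10,11,14,15): 0⊕0⊕0⊕0⊕1⊕0⊕1⊕0 = 0
s4 (pos 4,5,6,7,12,13,14,15): 0⊕0⊕0⊕0⊕0⊕0⊕1⊕0 = 1
s8 (pos 8,9,10,11,12,13,14,15): 1⊕0⊕1⊕0⊕0⊕0⊕1⊕0 = 1
Syndrome s8…s1 = 1100 → error at position 12.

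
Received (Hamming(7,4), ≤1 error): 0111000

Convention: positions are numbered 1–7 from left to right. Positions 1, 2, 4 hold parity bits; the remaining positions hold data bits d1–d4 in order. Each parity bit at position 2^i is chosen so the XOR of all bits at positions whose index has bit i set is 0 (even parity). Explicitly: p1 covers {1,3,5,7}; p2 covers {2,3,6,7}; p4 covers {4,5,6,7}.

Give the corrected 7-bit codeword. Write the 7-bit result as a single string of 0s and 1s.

0111100

s1 (pos 1,3,5,7): 0⊕1⊕0⊕0 = 1
s2 (pos 2,3,6,7): 1⊕1⊕0⊕0 = 0
s4 (pos 4,5,6,7): 1⊕0⊕0⊕0 = 1
Syndrome s4…s1 = 101 → error at position 5.
Flip position 5: 0111000 → 0111100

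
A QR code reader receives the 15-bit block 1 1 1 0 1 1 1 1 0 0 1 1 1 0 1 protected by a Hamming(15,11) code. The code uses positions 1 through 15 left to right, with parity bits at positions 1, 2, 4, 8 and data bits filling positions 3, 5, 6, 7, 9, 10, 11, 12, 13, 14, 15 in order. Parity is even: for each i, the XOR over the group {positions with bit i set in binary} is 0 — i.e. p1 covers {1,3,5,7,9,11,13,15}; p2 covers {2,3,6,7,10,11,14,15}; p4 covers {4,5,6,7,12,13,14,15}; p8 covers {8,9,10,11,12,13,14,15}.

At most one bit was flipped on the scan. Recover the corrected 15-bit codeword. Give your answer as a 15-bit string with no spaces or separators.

111011111011101

s1 (pos 1,3,5,7,9,11,13,15): 1⊕1⊕1⊕1⊕0⊕1⊕1⊕1 = 1
s2 (pos 2,3,6,7,10,11,14,15): 1⊕1⊕1⊕1⊕0⊕1⊕0⊕1 = 0
s4 (pos 4,5,6,7,12,13,14,15): 0⊕1⊕1⊕1⊕1⊕1⊕0⊕1 = 0
s8 (pos 8,9,10,11,12,13,14,15): 1⊕0⊕0⊕1⊕1⊕1⊕0⊕1 = 1
Syndrome s8…s1 = 1001 → error at position 9.
Flip position 9: 111011110011101 → 111011111011101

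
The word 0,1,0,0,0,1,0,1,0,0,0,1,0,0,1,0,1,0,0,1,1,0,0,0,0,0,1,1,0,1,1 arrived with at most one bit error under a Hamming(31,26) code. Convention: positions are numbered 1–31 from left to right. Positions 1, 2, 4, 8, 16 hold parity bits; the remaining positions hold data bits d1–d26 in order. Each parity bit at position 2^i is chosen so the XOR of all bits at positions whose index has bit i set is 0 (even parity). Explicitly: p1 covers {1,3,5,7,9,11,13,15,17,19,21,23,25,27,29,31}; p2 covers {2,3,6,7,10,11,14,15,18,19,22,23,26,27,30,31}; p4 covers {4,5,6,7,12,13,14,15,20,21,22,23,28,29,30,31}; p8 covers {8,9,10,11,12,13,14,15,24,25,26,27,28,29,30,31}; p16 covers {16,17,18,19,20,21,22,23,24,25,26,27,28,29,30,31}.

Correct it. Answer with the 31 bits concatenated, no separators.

0100010100010010100110001011011

s1 (pos 1,3,5,7,9,11,13,15,17,19,21,23,25,27,29,31): 0⊕0⊕0⊕0⊕0⊕0⊕0⊕1⊕1⊕0⊕1⊕0⊕0⊕1⊕0⊕1 = 1
s2 (pos 2,3,6,7,10,11,14,15,18,19,22,23,26,27,30,31): 1⊕0⊕1⊕0⊕0⊕0⊕0⊕1⊕0⊕0⊕0⊕0⊕0⊕1⊕1⊕1 = 0
s4 (pos 4,5,6,7,12,13,14,15,20,21,22,23,28,29,30,31): 0⊕0⊕1⊕0⊕1⊕0⊕0⊕1⊕1⊕1⊕0⊕0⊕1⊕0⊕1⊕1 = 0
s8 (pos 8,9,10,11,12,13,14,15,24,25,26,27,28,29,30,31): 1⊕0⊕0⊕0⊕1⊕0⊕0⊕1⊕0⊕0⊕0⊕1⊕1⊕0⊕1⊕1 = 1
s16 (pos 16,17,18,19,20,21,22,23,24,25,26,27,28,29,30,31): 0⊕1⊕0⊕0⊕1⊕1⊕0⊕0⊕0⊕0⊕0⊕1⊕1⊕0⊕1⊕1 = 1
Syndrome s16…s1 = 11001 → error at position 25.
Flip position 25: 0100010100010010100110000011011 → 0100010100010010100110001011011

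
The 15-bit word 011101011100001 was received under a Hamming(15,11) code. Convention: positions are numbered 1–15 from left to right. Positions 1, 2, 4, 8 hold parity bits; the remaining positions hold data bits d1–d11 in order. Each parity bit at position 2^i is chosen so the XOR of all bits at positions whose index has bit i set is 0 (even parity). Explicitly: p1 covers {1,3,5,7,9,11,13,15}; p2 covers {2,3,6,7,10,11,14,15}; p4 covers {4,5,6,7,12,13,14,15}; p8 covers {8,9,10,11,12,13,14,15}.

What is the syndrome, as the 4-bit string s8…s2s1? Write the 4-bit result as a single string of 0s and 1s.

0111

s1 (pos 1,3,5,7,9,11,13,15): 0⊕1⊕0⊕0⊕1⊕0⊕0⊕1 = 1
s2 (pos 2,3,6,7,10,11,14,15): 1⊕1⊕1⊕0⊕1⊕0⊕0⊕1 = 1
s4 (pos 4,5,6,7,12,13,14,15): 1⊕0⊕1⊕0⊕0⊕0⊕0⊕1 = 1
s8 (pos 8,9,10,11,12,13,14,15): 1⊕1⊕1⊕0⊕0⊕0⊕0⊕1 = 0
Syndrome s8…s1 = 0111 → error at position 7.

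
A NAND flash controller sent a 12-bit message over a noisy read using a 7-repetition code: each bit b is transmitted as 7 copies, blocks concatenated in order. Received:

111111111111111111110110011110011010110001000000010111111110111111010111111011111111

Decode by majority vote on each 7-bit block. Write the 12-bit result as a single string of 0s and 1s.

Block 1 (1111111): 7 ones → 1
Block 2 (1111111): 7 ones → 1
Block 3 (1111110): 6 ones → 1
Block 4 (1100111): 5 ones → 1
Block 5 (1001101): 4 ones → 1
Block 6 (0110001): 3 ones → 0
Block 7 (0000000): 0 ones → 0
Block 8 (1011111): 6 ones → 1
Block 9 (1110111): 6 ones → 1
Block 10 (1110101): 5 ones → 1
Block 11 (1111101): 6 ones → 1
Block 12 (1111111): 7 ones → 1

111110011111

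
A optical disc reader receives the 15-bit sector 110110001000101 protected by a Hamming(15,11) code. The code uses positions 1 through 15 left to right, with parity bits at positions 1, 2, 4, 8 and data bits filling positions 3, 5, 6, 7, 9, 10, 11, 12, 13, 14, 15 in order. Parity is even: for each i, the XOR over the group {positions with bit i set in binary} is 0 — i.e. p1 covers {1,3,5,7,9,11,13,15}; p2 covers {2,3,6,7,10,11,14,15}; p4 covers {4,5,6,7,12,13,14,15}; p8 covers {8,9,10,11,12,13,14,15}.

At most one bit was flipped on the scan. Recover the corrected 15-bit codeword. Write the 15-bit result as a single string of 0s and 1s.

s1 (pos 1,3,5,7,9,11,13,15): 1⊕0⊕1⊕0⊕1⊕0⊕1⊕1 = 1
s2 (pos 2,3,6,7,10,11,14,15): 1⊕0⊕0⊕0⊕0⊕0⊕0⊕1 = 0
s4 (pos 4,5,6,7,12,13,14,15): 1⊕1⊕0⊕0⊕0⊕1⊕0⊕1 = 0
s8 (pos 8,9,10,11,12,13,14,15): 0⊕1⊕0⊕0⊕0⊕1⊕0⊕1 = 1
Syndrome s8…s1 = 1001 → error at position 9.
Flip position 9: 110110001000101 → 110110000000101

110110000000101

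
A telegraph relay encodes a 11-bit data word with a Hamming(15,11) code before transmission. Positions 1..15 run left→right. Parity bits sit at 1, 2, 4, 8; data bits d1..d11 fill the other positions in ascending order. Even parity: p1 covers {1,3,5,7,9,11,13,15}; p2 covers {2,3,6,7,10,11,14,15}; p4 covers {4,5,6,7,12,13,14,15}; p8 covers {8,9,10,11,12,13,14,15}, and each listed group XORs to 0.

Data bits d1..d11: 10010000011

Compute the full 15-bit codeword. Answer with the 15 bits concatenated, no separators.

Place data at non-parity positions: p1 p2 1 p4 0 0 1 p8 0 0 0 0 0 1 1
p1 (pos 1,3,5,7,9,11,13,15): XOR of data positions = 1⊕0⊕1⊕0⊕0⊕0⊕1 = 1
p2 (pos 2,3,6,7,10,11,14,15): XOR of data positions = 1⊕0⊕1⊕0⊕0⊕1⊕1 = 0
p4 (pos 4,5,6,7,12,13,14,15): XOR of data positions = 0⊕0⊕1⊕0⊕0⊕1⊕1 = 1
p8 (pos 8,9,10,11,12,13,14,15): XOR of data positions = 0⊕0⊕0⊕0⊕0⊕1⊕1 = 0
Codeword: 101100100000011

101100100000011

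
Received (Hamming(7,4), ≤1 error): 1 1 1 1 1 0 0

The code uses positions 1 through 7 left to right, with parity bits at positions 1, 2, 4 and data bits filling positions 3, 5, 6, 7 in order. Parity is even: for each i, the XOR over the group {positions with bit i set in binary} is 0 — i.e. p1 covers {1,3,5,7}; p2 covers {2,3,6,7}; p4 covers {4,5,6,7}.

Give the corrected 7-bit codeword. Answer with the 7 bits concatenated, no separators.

s1 (pos 1,3,5,7): 1⊕1⊕1⊕0 = 1
s2 (pos 2,3,6,7): 1⊕1⊕0⊕0 = 0
s4 (pos 4,5,6,7): 1⊕1⊕0⊕0 = 0
Syndrome s4…s1 = 001 → error at position 1.
Flip position 1: 1111100 → 0111100

0111100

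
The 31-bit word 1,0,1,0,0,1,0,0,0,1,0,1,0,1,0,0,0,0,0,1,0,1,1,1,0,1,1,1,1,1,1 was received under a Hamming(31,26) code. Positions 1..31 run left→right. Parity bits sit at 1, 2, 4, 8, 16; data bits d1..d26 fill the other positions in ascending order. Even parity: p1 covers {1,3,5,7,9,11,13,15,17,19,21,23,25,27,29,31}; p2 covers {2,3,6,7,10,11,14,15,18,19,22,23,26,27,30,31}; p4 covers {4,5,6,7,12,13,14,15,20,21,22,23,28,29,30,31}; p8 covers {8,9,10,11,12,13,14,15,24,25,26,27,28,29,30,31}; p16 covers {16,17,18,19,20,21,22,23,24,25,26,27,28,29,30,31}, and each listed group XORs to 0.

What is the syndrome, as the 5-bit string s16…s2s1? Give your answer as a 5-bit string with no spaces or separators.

00000

s1 (pos 1,3,5,7,9,11,13,15,17,19,21,23,25,27,29,31): 1⊕1⊕0⊕0⊕0⊕0⊕0⊕0⊕0⊕0⊕0⊕1⊕0⊕1⊕1⊕1 = 0
s2 (pos 2,3,6,7,10,11,14,15,18,19,22,23,26,27,30,31): 0⊕1⊕1⊕0⊕1⊕0⊕1⊕0⊕0⊕0⊕1⊕1⊕1⊕1⊕1⊕1 = 0
s4 (pos 4,5,6,7,12,13,14,15,20,21,22,23,28,29,30,31): 0⊕0⊕1⊕0⊕1⊕0⊕1⊕0⊕1⊕0⊕1⊕1⊕1⊕1⊕1⊕1 = 0
s8 (pos 8,9,10,11,12,13,14,15,24,25,26,27,28,29,30,31): 0⊕0⊕1⊕0⊕1⊕0⊕1⊕0⊕1⊕0⊕1⊕1⊕1⊕1⊕1⊕1 = 0
s16 (pos 16,17,18,19,20,21,22,23,24,25,26,27,28,29,30,31): 0⊕0⊕0⊕0⊕1⊕0⊕1⊕1⊕1⊕0⊕1⊕1⊕1⊕1⊕1⊕1 = 0
Syndrome s16…s1 = 00000 → no error.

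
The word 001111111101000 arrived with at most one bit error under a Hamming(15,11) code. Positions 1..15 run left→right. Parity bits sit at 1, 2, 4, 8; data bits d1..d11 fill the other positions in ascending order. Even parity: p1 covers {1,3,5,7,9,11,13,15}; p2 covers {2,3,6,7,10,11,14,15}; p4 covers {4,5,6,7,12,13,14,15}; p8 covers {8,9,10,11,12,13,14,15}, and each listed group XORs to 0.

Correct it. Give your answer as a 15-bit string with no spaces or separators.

s1 (pos 1,3,5,7,9,11,13,15): 0⊕1⊕1⊕1⊕1⊕0⊕0⊕0 = 0
s2 (pos 2,3,6,7,10,11,14,15): 0⊕1⊕1⊕1⊕1⊕0⊕0⊕0 = 0
s4 (pos 4,5,6,7,12,13,14,15): 1⊕1⊕1⊕1⊕1⊕0⊕0⊕0 = 1
s8 (pos 8,9,10,11,12,13,14,15): 1⊕1⊕1⊕0⊕1⊕0⊕0⊕0 = 0
Syndrome s8…s1 = 0100 → error at position 4.
Flip position 4: 001111111101000 → 001011111101000

001011111101000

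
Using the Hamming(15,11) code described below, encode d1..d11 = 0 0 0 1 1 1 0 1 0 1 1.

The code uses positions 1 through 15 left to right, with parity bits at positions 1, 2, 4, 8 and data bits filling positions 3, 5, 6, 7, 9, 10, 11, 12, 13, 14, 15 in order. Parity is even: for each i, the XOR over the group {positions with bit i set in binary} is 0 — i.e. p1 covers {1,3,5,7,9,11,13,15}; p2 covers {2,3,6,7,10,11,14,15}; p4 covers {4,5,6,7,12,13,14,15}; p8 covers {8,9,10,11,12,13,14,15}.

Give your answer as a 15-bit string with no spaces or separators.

Place data at non-parity positions: p1 p2 0 p4 0 0 1 p8 1 1 0 1 0 1 1
p1 (pos 1,3,5,7,9,11,13,15): XOR of data positions = 0⊕0⊕1⊕1⊕0⊕0⊕1 = 1
p2 (pos 2,3,6,7,10,11,14,15): XOR of data positions = 0⊕0⊕1⊕1⊕0⊕1⊕1 = 0
p4 (pos 4,5,6,7,12,13,14,15): XOR of data positions = 0⊕0⊕1⊕1⊕0⊕1⊕1 = 0
p8 (pos 8,9,10,11,12,13,14,15): XOR of data positions = 1⊕1⊕0⊕1⊕0⊕1⊕1 = 1
Codeword: 100000111101011

100000111101011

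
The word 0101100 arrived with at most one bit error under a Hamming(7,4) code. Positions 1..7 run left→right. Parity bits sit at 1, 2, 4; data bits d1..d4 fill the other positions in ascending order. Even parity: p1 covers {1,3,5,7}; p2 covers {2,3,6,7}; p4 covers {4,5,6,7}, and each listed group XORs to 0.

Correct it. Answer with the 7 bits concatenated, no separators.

0111100

s1 (pos 1,3,5,7): 0⊕0⊕1⊕0 = 1
s2 (pos 2,3,6,7): 1⊕0⊕0⊕0 = 1
s4 (pos 4,5,6,7): 1⊕1⊕0⊕0 = 0
Syndrome s4…s1 = 011 → error at position 3.
Flip position 3: 0101100 → 0111100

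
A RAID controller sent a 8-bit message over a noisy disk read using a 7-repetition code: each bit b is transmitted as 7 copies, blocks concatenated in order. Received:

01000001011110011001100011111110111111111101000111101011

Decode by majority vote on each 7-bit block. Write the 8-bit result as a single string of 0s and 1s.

Block 1 (0100000): 1 one → 0
Block 2 (1011110): 5 ones → 1
Block 3 (0110011): 4 ones → 1
Block 4 (0001111): 4 ones → 1
Block 5 (1110111): 6 ones → 1
Block 6 (1111111): 7 ones → 1
Block 7 (0100011): 3 ones → 0
Block 8 (1101011): 5 ones → 1

01111101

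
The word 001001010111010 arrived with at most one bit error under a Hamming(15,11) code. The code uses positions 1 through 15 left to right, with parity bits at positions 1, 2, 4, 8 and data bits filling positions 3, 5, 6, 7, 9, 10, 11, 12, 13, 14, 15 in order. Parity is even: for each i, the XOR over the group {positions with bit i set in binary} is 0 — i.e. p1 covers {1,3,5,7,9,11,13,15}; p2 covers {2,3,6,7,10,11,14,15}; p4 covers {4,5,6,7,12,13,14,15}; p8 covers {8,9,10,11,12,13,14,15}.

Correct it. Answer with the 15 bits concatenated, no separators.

s1 (pos 1,3,5,7,9,11,13,15): 0⊕1⊕0⊕0⊕0⊕1⊕0⊕0 = 0
s2 (pos 2,3,6,7,10,11,14,15): 0⊕1⊕1⊕0⊕1⊕1⊕1⊕0 = 1
s4 (pos 4,5,6,7,12,13,14,15): 0⊕0⊕1⊕0⊕1⊕0⊕1⊕0 = 1
s8 (pos 8,9,10,11,12,13,14,15): 1⊕0⊕1⊕1⊕1⊕0⊕1⊕0 = 1
Syndrome s8…s1 = 1110 → error at position 14.
Flip position 14: 001001010111010 → 001001010111000

001001010111000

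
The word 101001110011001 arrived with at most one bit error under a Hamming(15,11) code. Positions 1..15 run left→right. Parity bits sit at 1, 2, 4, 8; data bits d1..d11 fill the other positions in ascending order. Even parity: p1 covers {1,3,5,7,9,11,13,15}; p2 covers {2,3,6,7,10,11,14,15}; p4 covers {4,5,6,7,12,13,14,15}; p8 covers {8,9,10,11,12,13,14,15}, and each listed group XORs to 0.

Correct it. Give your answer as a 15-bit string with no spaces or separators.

100001110011001

s1 (pos 1,3,5,7,9,11,13,15): 1⊕1⊕0⊕1⊕0⊕1⊕0⊕1 = 1
s2 (pos 2,3,6,7,10,11,14,15): 0⊕1⊕1⊕1⊕0⊕1⊕0⊕1 = 1
s4 (pos 4,5,6,7,12,13,14,15): 0⊕0⊕1⊕1⊕1⊕0⊕0⊕1 = 0
s8 (pos 8,9,10,11,12,13,14,15): 1⊕0⊕0⊕1⊕1⊕0⊕0⊕1 = 0
Syndrome s8…s1 = 0011 → error at position 3.
Flip position 3: 101001110011001 → 100001110011001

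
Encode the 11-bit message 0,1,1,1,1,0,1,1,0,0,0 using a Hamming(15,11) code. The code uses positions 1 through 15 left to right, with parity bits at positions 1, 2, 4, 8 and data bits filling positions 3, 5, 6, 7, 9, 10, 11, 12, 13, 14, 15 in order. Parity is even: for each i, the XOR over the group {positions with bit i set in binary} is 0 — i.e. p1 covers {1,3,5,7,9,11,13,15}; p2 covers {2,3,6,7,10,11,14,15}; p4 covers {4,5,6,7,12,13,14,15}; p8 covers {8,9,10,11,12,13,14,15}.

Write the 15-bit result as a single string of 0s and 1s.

010011111011000

Place data at non-parity positions: p1 p2 0 p4 1 1 1 p8 1 0 1 1 0 0 0
p1 (pos 1,3,5,7,9,11,13,15): XOR of data positions = 0⊕1⊕1⊕1⊕1⊕0⊕0 = 0
p2 (pos 2,3,6,7,10,11,14,15): XOR of data positions = 0⊕1⊕1⊕0⊕1⊕0⊕0 = 1
p4 (pos 4,5,6,7,12,13,14,15): XOR of data positions = 1⊕1⊕1⊕1⊕0⊕0⊕0 = 0
p8 (pos 8,9,10,11,12,13,14,15): XOR of data positions = 1⊕0⊕1⊕1⊕0⊕0⊕0 = 1
Codeword: 010011111011000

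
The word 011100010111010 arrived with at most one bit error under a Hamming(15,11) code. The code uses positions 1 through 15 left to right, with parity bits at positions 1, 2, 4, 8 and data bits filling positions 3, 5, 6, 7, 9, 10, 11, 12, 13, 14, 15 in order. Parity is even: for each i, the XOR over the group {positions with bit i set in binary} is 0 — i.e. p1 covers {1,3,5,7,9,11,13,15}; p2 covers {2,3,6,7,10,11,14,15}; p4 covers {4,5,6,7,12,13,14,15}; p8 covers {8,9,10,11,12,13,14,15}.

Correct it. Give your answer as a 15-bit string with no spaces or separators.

s1 (pos 1,3,5,7,9,11,13,15): 0⊕1⊕0⊕0⊕0⊕1⊕0⊕0 = 0
s2 (pos 2,3,6,7,10,11,14,15): 1⊕1⊕0⊕0⊕1⊕1⊕1⊕0 = 1
s4 (pos 4,5,6,7,12,13,14,15): 1⊕0⊕0⊕0⊕1⊕0⊕1⊕0 = 1
s8 (pos 8,9,10,11,12,13,14,15): 1⊕0⊕1⊕1⊕1⊕0⊕1⊕0 = 1
Syndrome s8…s1 = 1110 → error at position 14.
Flip position 14: 011100010111010 → 011100010111000

011100010111000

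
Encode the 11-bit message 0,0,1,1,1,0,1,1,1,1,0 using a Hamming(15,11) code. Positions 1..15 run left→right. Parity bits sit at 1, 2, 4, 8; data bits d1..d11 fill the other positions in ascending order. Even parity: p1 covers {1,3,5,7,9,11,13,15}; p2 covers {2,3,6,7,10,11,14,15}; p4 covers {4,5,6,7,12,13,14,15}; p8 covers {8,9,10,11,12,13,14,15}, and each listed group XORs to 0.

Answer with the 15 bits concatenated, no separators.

Place data at non-parity positions: p1 p2 0 p4 0 1 1 p8 1 0 1 1 1 1 0
p1 (pos 1,3,5,7,9,11,13,15): XOR of data positions = 0⊕0⊕1⊕1⊕1⊕1⊕0 = 0
p2 (pos 2,3,6,7,10,11,14,15): XOR of data positions = 0⊕1⊕1⊕0⊕1⊕1⊕0 = 0
p4 (pos 4,5,6,7,12,13,14,15): XOR of data positions = 0⊕1⊕1⊕1⊕1⊕1⊕0 = 1
p8 (pos 8,9,10,11,12,13,14,15): XOR of data positions = 1⊕0⊕1⊕1⊕1⊕1⊕0 = 1
Codeword: 000101111011110

000101111011110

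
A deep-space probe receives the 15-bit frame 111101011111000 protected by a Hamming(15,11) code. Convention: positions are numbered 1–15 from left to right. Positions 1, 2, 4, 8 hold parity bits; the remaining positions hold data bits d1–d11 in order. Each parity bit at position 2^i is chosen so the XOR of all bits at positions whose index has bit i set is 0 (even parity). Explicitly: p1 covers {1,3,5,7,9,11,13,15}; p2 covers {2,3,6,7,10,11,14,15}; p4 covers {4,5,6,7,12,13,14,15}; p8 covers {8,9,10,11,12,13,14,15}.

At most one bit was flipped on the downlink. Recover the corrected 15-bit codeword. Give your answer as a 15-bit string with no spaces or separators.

111101011111010

s1 (pos 1,3,5,7,9,11,13,15): 1⊕1⊕0⊕0⊕1⊕1⊕0⊕0 = 0
s2 (pos 2,3,6,7,10,11,14,15): 1⊕1⊕1⊕0⊕1⊕1⊕0⊕0 = 1
s4 (pos 4,5,6,7,12,13,14,15): 1⊕0⊕1⊕0⊕1⊕0⊕0⊕0 = 1
s8 (pos 8,9,10,11,12,13,14,15): 1⊕1⊕1⊕1⊕1⊕0⊕0⊕0 = 1
Syndrome s8…s1 = 1110 → error at position 14.
Flip position 14: 111101011111000 → 111101011111010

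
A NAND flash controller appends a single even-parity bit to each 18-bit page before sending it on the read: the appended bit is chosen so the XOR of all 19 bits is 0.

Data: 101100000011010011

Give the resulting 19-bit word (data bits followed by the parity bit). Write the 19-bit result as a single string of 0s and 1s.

1011000000110100110

XOR of the 18 data bits: 1⊕0⊕1⊕1⊕0⊕0⊕0⊕0⊕0⊕0⊕1⊕1⊕0⊕1⊕0⊕0⊕1⊕1 = 0
Parity bit = 0 (so all 19 bits XOR to 0).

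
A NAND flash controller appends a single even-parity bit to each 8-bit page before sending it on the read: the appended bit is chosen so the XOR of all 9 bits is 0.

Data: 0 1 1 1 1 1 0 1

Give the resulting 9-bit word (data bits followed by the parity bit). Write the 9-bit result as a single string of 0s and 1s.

011111010

XOR of the 8 data bits: 0⊕1⊕1⊕1⊕1⊕1⊕0⊕1 = 0
Parity bit = 0 (so all 9 bits XOR to 0).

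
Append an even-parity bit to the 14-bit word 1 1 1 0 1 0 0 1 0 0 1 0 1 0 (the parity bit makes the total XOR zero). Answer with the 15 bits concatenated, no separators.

111010010010101

XOR of the 14 data bits: 1⊕1⊕1⊕0⊕1⊕0⊕0⊕1⊕0⊕0⊕1⊕0⊕1⊕0 = 1
Parity bit = 1 (so all 15 bits XOR to 0).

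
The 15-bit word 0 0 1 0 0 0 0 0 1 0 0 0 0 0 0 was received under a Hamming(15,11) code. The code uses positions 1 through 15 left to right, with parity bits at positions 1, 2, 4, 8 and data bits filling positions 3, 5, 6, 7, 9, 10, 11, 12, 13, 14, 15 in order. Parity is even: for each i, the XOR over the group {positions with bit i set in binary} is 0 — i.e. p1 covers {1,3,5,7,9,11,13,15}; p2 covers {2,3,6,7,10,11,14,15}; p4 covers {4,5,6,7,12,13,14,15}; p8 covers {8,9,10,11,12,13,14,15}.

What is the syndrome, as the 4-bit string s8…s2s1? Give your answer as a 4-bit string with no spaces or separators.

s1 (pos 1,3,5,7,9,11,13,15): 0⊕1⊕0⊕0⊕1⊕0⊕0⊕0 = 0
s2 (pos 2,3,6,7,10,11,14,15): 0⊕1⊕0⊕0⊕0⊕0⊕0⊕0 = 1
s4 (pos 4,5,6,7,12,13,14,15): 0⊕0⊕0⊕0⊕0⊕0⊕0⊕0 = 0
s8 (pos 8,9,10,11,12,13,14,15): 0⊕1⊕0⊕0⊕0⊕0⊕0⊕0 = 1
Syndrome s8…s1 = 1010 → error at position 10.

1010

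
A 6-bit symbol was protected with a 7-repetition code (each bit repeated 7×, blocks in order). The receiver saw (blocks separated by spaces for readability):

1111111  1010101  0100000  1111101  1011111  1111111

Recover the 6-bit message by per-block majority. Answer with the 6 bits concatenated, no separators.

110111

Block 1 (1111111): 7 ones → 1
Block 2 (1010101): 4 ones → 1
Block 3 (0100000): 1 one → 0
Block 4 (1111101): 6 ones → 1
Block 5 (1011111): 6 ones → 1
Block 6 (1111111): 7 ones → 1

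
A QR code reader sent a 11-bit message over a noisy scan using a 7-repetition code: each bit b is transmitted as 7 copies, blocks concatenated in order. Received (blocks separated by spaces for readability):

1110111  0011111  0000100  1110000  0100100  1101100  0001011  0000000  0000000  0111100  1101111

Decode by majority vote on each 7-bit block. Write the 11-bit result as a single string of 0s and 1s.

Block 1 (1110111): 6 ones → 1
Block 2 (0011111): 5 ones → 1
Block 3 (0000100): 1 one → 0
Block 4 (1110000): 3 ones → 0
Block 5 (0100100): 2 ones → 0
Block 6 (1101100): 4 ones → 1
Block 7 (0001011): 3 ones → 0
Block 8 (0000000): 0 ones → 0
Block 9 (0000000): 0 ones → 0
Block 10 (0111100): 4 ones → 1
Block 11 (1101111): 6 ones → 1

11000100011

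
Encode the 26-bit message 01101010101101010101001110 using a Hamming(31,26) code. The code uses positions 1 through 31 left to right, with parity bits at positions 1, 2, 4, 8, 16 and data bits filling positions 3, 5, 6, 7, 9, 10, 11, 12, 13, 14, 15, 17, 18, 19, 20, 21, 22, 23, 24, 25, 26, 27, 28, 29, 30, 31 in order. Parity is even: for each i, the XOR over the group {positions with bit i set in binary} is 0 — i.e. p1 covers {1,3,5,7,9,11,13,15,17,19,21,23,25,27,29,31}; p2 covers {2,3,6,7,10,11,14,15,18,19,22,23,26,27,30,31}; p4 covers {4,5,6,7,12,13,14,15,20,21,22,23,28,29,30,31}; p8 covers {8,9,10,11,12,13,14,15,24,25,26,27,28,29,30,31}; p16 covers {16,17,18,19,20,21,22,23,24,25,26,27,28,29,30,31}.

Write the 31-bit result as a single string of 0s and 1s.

Place data at non-parity positions: p1 p2 0 p4 1 1 0 p8 1 0 1 0 1 0 1 p16 1 0 1 0 1 0 1 0 1 0 0 1 1 1 0
p1 (pos 1,3,5,7,9,11,13,15,17,19,21,23,25,27,29,31): XOR of data positions = 0⊕1⊕0⊕1⊕1⊕1⊕1⊕1⊕1⊕1⊕1⊕1⊕0⊕1⊕0 = 1
p2 (pos 2,3,6,7,10,11,14,15,18,19,22,23,26,27,30,31): XOR of data positions = 0⊕1⊕0⊕0⊕1⊕0⊕1⊕0⊕1⊕0⊕1⊕0⊕0⊕1⊕0 = 0
p4 (pos 4,5,6,7,12,13,14,15,20,21,22,23,28,29,30,31): XOR of data positions = 1⊕1⊕0⊕0⊕1⊕0⊕1⊕0⊕1⊕0⊕1⊕1⊕1⊕1⊕0 = 1
p8 (pos 8,9,10,11,12,13,14,15,24,25,26,27,28,29,30,31): XOR of data positions = 1⊕0⊕1⊕0⊕1⊕0⊕1⊕0⊕1⊕0⊕0⊕1⊕1⊕1⊕0 = 0
p16 (pos 16,17,18,19,20,21,22,23,24,25,26,27,28,29,30,31): XOR of data positions = 1⊕0⊕1⊕0⊕1⊕0⊕1⊕0⊕1⊕0⊕0⊕1⊕1⊕1⊕0 = 0
Codeword: 1001110010101010101010101001110

1001110010101010101010101001110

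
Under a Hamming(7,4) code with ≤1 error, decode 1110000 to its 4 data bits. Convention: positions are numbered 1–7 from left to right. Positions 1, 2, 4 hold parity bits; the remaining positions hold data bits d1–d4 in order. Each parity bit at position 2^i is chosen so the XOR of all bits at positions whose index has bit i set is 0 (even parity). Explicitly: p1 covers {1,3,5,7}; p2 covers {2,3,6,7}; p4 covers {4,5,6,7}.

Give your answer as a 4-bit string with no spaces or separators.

s1 (pos 1,3,5,7): 1⊕1⊕0⊕0 = 0
s2 (pos 2,3,6,7): 1⊕1⊕0⊕0 = 0
s4 (pos 4,5,6,7): 0⊕0⊕0⊕0 = 0
Syndrome s4…s1 = 000 → no error.
Read data bits from positions 3,5,6,7: 1000

1000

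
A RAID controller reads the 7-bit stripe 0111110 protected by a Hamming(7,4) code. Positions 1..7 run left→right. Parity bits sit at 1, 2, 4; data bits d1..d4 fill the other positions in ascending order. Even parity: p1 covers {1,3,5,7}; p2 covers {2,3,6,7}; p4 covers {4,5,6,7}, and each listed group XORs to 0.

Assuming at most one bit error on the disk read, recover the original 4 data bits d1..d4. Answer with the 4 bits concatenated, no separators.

1100

s1 (pos 1,3,5,7): 0⊕1⊕1⊕0 = 0
s2 (pos 2,3,6,7): 1⊕1⊕1⊕0 = 1
s4 (pos 4,5,6,7): 1⊕1⊕1⊕0 = 1
Syndrome s4…s1 = 110 → error at position 6.
Flip position 6: 0111110 → 0111100
Read data bits from positions 3,5,6,7: 1100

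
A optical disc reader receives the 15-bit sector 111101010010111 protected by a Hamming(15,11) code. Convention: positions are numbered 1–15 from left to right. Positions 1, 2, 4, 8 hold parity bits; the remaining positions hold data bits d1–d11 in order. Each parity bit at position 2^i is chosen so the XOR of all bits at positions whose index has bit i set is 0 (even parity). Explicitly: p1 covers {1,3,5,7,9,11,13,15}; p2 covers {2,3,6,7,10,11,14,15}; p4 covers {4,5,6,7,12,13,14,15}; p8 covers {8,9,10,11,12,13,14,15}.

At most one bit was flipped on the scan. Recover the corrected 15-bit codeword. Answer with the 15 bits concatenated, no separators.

111101010010011

s1 (pos 1,3,5,7,9,11,13,15): 1⊕1⊕0⊕0⊕0⊕1⊕1⊕1 = 1
s2 (pos 2,3,6,7,10,11,14,15): 1⊕1⊕1⊕0⊕0⊕1⊕1⊕1 = 0
s4 (pos 4,5,6,7,12,13,14,15): 1⊕0⊕1⊕0⊕0⊕1⊕1⊕1 = 1
s8 (pos 8,9,10,11,12,13,14,15): 1⊕0⊕0⊕1⊕0⊕1⊕1⊕1 = 1
Syndrome s8…s1 = 1101 → error at position 13.
Flip position 13: 111101010010111 → 111101010010011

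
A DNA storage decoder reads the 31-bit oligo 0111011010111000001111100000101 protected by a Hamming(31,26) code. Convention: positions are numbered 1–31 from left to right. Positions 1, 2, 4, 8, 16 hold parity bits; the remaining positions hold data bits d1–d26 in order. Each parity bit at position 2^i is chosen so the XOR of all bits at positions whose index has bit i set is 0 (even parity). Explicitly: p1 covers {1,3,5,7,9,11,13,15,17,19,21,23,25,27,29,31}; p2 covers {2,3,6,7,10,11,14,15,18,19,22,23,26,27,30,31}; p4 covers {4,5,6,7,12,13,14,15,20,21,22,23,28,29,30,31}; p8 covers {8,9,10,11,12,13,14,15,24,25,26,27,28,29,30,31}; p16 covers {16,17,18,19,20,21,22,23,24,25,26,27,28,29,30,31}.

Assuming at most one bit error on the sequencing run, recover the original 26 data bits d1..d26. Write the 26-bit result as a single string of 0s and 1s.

s1 (pos 1,3,5,7,9,11,13,15,17,19,21,23,25,27,29,31): 0⊕1⊕0⊕1⊕1⊕1⊕1⊕0⊕0⊕1⊕1⊕1⊕0⊕0⊕1⊕1 = 0
s2 (pos 2,3,6,7,10,11,14,15,18,19,22,23,26,27,30,31): 1⊕1⊕1⊕1⊕0⊕1⊕0⊕0⊕0⊕1⊕1⊕1⊕0⊕0⊕0⊕1 = 1
s4 (pos 4,5,6,7,12,13,14,15,20,21,22,23,28,29,30,31): 1⊕0⊕1⊕1⊕1⊕1⊕0⊕0⊕1⊕1⊕1⊕1⊕0⊕1⊕0⊕1 = 1
s8 (pos 8,9,10,11,12,13,14,15,24,25,26,27,28,29,30,31): 0⊕1⊕0⊕1⊕1⊕1⊕0⊕0⊕0⊕0⊕0⊕0⊕0⊕1⊕0⊕1 = 0
s16 (pos 16,17,18,19,20,21,22,23,24,25,26,27,28,29,30,31): 0⊕0⊕0⊕1⊕1⊕1⊕1⊕1⊕0⊕0⊕0⊕0⊕0⊕1⊕0⊕1 = 1
Syndrome s16…s1 = 10110 → error at position 22.
Flip position 22: 0111011010111000001111100000101 → 0111011010111000001110100000101
Read data bits from positions 3,5,6,7,9,10,11,12,13,14,15,17,18,19,20,21,22,23,24,25,26,27,28,29,30,31: 10111011100001110100000101

10111011100001110100000101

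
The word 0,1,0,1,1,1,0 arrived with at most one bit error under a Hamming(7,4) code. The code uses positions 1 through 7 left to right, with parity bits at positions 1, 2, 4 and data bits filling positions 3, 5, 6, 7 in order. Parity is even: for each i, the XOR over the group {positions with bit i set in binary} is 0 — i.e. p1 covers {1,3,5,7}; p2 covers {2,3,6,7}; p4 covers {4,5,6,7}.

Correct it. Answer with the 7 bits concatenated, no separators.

s1 (pos 1,3,5,7): 0⊕0⊕1⊕0 = 1
s2 (pos 2,3,6,7): 1⊕0⊕1⊕0 = 0
s4 (pos 4,5,6,7): 1⊕1⊕1⊕0 = 1
Syndrome s4…s1 = 101 → error at position 5.
Flip position 5: 0101110 → 0101010

0101010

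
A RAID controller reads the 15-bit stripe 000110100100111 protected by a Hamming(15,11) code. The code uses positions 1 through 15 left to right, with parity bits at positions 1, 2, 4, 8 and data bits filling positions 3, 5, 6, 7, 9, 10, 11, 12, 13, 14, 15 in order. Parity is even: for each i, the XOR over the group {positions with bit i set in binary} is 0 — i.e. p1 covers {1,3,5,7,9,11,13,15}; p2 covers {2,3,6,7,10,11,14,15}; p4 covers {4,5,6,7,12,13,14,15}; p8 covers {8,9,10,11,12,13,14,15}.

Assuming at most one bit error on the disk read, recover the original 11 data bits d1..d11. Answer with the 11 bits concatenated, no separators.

01010100111

s1 (pos 1,3,5,7,9,11,13,15): 0⊕0⊕1⊕1⊕0⊕0⊕1⊕1 = 0
s2 (pos 2,3,6,7,10,11,14,15): 0⊕0⊕0⊕1⊕1⊕0⊕1⊕1 = 0
s4 (pos 4,5,6,7,12,13,14,15): 1⊕1⊕0⊕1⊕0⊕1⊕1⊕1 = 0
s8 (pos 8,9,10,11,12,13,14,15): 0⊕0⊕1⊕0⊕0⊕1⊕1⊕1 = 0
Syndrome s8…s1 = 0000 → no error.
Read data bits from positions 3,5,6,7,9,10,11,12,13,14,15: 01010100111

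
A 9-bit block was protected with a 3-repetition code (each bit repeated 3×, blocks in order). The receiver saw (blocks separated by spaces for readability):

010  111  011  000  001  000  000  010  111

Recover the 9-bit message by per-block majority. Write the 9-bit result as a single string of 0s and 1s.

Block 1 (010): 1 one → 0
Block 2 (111): 3 ones → 1
Block 3 (011): 2 ones → 1
Block 4 (000): 0 ones → 0
Block 5 (001): 1 one → 0
Block 6 (000): 0 ones → 0
Block 7 (000): 0 ones → 0
Block 8 (010): 1 one → 0
Block 9 (111): 3 ones → 1

011000001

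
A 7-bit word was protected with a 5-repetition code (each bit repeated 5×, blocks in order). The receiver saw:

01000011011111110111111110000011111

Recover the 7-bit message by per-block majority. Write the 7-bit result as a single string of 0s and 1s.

Block 1 (01000): 1 one → 0
Block 2 (01101): 3 ones → 1
Block 3 (11111): 5 ones → 1
Block 4 (10111): 4 ones → 1
Block 5 (11111): 5 ones → 1
Block 6 (00000): 0 ones → 0
Block 7 (11111): 5 ones → 1

0111101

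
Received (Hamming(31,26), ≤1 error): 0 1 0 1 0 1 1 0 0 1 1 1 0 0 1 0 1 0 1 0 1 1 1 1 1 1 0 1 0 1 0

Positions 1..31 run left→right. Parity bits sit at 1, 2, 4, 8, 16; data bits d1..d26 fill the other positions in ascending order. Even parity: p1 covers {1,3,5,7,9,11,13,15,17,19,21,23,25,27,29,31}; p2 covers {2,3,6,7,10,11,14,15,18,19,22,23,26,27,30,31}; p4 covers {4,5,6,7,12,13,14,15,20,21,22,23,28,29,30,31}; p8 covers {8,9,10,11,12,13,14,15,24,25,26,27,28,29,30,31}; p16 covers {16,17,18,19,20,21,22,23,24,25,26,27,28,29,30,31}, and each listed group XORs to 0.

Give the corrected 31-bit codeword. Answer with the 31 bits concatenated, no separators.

0101011000110010101011111101010

s1 (pos 1,3,5,7,9,11,13,15,17,19,21,23,25,27,29,31): 0⊕0⊕0⊕1⊕0⊕1⊕0⊕1⊕1⊕1⊕1⊕1⊕1⊕0⊕0⊕0 = 0
s2 (pos 2,3,6,7,10,11,14,15,18,19,22,23,26,27,30,31): 1⊕0⊕1⊕1⊕1⊕1⊕0⊕1⊕0⊕1⊕1⊕1⊕1⊕0⊕1⊕0 = 1
s4 (pos 4,5,6,7,12,13,14,15,20,21,22,23,28,29,30,31): 1⊕0⊕1⊕1⊕1⊕0⊕0⊕1⊕0⊕1⊕1⊕1⊕1⊕0⊕1⊕0 = 0
s8 (pos 8,9,10,11,12,13,14,15,24,25,26,27,28,29,30,31): 0⊕0⊕1⊕1⊕1⊕0⊕0⊕1⊕1⊕1⊕1⊕0⊕1⊕0⊕1⊕0 = 1
s16 (pos 16,17,18,19,20,21,22,23,24,25,26,27,28,29,30,31): 0⊕1⊕0⊕1⊕0⊕1⊕1⊕1⊕1⊕1⊕1⊕0⊕1⊕0⊕1⊕0 = 0
Syndrome s16…s1 = 01010 → error at position 10.
Flip position 10: 0101011001110010101011111101010 → 0101011000110010101011111101010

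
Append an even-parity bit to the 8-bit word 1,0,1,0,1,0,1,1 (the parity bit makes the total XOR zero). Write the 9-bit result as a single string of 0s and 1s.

101010111

XOR of the 8 data bits: 1⊕0⊕1⊕0⊕1⊕0⊕1⊕1 = 1
Parity bit = 1 (so all 9 bits XOR to 0).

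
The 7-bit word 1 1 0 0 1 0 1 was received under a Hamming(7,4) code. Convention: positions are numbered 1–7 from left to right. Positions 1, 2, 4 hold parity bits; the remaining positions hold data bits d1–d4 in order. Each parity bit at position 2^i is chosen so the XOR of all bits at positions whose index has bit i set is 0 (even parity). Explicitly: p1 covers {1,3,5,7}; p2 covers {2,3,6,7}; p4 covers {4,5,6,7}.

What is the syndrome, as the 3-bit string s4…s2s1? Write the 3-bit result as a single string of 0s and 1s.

001

s1 (pos 1,3,5,7): 1⊕0⊕1⊕1 = 1
s2 (pos 2,3,6,7): 1⊕0⊕0⊕1 = 0
s4 (pos 4,5,6,7): 0⊕1⊕0⊕1 = 0
Syndrome s4…s1 = 001 → error at position 1.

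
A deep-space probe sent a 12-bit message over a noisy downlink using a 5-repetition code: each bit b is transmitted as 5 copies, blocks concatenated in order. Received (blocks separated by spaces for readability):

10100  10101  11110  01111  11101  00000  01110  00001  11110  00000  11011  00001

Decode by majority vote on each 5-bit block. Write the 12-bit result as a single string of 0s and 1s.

011110101010

Block 1 (10100): 2 ones → 0
Block 2 (10101): 3 ones → 1
Block 3 (11110): 4 ones → 1
Block 4 (01111): 4 ones → 1
Block 5 (11101): 4 ones → 1
Block 6 (00000): 0 ones → 0
Block 7 (01110): 3 ones → 1
Block 8 (00001): 1 one → 0
Block 9 (11110): 4 ones → 1
Block 10 (00000): 0 ones → 0
Block 11 (11011): 4 ones → 1
Block 12 (00001): 1 one → 0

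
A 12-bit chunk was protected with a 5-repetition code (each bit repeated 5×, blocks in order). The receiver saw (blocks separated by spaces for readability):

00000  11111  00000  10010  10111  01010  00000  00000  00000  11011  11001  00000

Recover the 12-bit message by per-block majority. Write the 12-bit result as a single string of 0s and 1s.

Block 1 (00000): 0 ones → 0
Block 2 (11111): 5 ones → 1
Block 3 (00000): 0 ones → 0
Block 4 (10010): 2 ones → 0
Block 5 (10111): 4 ones → 1
Block 6 (01010): 2 ones → 0
Block 7 (00000): 0 ones → 0
Block 8 (00000): 0 ones → 0
Block 9 (00000): 0 ones → 0
Block 10 (11011): 4 ones → 1
Block 11 (11001): 3 ones → 1
Block 12 (00000): 0 ones → 0

010010000110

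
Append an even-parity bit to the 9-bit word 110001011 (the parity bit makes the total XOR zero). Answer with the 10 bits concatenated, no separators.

1100010111

XOR of the 9 data bits: 1⊕1⊕0⊕0⊕0⊕1⊕0⊕1⊕1 = 1
Parity bit = 1 (so all 10 bits XOR to 0).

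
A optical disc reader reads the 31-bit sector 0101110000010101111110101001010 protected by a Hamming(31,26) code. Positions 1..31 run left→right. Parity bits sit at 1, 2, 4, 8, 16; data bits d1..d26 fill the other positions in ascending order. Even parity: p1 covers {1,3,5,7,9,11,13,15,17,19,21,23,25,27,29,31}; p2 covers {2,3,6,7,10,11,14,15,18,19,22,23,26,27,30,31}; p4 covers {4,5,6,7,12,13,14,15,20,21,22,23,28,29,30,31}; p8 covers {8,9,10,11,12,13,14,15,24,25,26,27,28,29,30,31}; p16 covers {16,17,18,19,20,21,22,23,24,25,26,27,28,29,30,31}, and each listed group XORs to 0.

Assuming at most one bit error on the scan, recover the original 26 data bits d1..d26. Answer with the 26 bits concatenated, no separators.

01100101010111110101001010

s1 (pos 1,3,5,7,9,11,13,15,17,19,21,23,25,27,29,31): 0⊕0⊕1⊕0⊕0⊕0⊕0⊕0⊕1⊕1⊕1⊕1⊕1⊕0⊕0⊕0 = 0
s2 (pos 2,3,6,7,10,11,14,15,18,19,22,23,26,27,30,31): 1⊕0⊕1⊕0⊕0⊕0⊕1⊕0⊕1⊕1⊕0⊕1⊕0⊕0⊕1⊕0 = 1
s4 (pos 4,5,6,7,12,13,14,15,20,21,22,23,28,29,30,31): 1⊕1⊕1⊕0⊕1⊕0⊕1⊕0⊕1⊕1⊕0⊕1⊕1⊕0⊕1⊕0 = 0
s8 (pos 8,9,10,11,12,13,14,15,24,25,26,27,28,29,30,31): 0⊕0⊕0⊕0⊕1⊕0⊕1⊕0⊕0⊕1⊕0⊕0⊕1⊕0⊕1⊕0 = 1
s16 (pos 16,17,18,19,20,21,22,23,24,25,26,27,28,29,30,31): 1⊕1⊕1⊕1⊕1⊕1⊕0⊕1⊕0⊕1⊕0⊕0⊕1⊕0⊕1⊕0 = 0
Syndrome s16…s1 = 01010 → error at position 10.
Flip position 10: 0101110000010101111110101001010 → 0101110001010101111110101001010
Read data bits from positions 3,5,6,7,9,10,11,12,13,14,15,17,18,19,20,21,22,23,24,25,26,27,28,29,30,31: 01100101010111110101001010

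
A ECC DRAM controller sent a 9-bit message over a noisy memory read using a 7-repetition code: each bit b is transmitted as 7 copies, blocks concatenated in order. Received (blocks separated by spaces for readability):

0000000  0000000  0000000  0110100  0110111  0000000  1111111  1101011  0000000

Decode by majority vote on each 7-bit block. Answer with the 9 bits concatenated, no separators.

Block 1 (0000000): 0 ones → 0
Block 2 (0000000): 0 ones → 0
Block 3 (0000000): 0 ones → 0
Block 4 (0110100): 3 ones → 0
Block 5 (0110111): 5 ones → 1
Block 6 (0000000): 0 ones → 0
Block 7 (1111111): 7 ones → 1
Block 8 (1101011): 5 ones → 1
Block 9 (0000000): 0 ones → 0

000010110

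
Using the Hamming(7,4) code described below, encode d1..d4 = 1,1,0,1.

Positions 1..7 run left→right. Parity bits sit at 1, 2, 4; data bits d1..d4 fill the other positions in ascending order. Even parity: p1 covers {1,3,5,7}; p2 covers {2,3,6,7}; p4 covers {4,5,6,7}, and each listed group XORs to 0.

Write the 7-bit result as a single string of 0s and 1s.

Place data at non-parity positions: p1 p2 1 p4 1 0 1
p1 (pos 1,3,5,7): XOR of data positions = 1⊕1⊕1 = 1
p2 (pos 2,3,6,7): XOR of data positions = 1⊕0⊕1 = 0
p4 (pos 4,5,6,7): XOR of data positions = 1⊕0⊕1 = 0
Codeword: 1010101

1010101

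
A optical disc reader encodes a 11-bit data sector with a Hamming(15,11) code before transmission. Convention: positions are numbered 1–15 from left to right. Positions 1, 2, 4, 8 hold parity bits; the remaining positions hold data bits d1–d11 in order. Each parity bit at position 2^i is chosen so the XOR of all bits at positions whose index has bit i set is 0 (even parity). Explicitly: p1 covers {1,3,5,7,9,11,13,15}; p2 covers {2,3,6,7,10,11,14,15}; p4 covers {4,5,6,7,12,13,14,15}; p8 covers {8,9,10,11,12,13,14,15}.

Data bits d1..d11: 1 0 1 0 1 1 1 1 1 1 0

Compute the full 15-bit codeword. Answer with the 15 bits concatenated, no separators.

011001001111110

Place data at non-parity positions: p1 p2 1 p4 0 1 0 p8 1 1 1 1 1 1 0
p1 (pos 1,3,5,7,9,11,13,15): XOR of data positions = 1⊕0⊕0⊕1⊕1⊕1⊕0 = 0
p2 (pos 2,3,6,7,10,11,14,15): XOR of data positions = 1⊕1⊕0⊕1⊕1⊕1⊕0 = 1
p4 (pos 4,5,6,7,12,13,14,15): XOR of data positions = 0⊕1⊕0⊕1⊕1⊕1⊕0 = 0
p8 (pos 8,9,10,11,12,13,14,15): XOR of data positions = 1⊕1⊕1⊕1⊕1⊕1⊕0 = 0
Codeword: 011001001111110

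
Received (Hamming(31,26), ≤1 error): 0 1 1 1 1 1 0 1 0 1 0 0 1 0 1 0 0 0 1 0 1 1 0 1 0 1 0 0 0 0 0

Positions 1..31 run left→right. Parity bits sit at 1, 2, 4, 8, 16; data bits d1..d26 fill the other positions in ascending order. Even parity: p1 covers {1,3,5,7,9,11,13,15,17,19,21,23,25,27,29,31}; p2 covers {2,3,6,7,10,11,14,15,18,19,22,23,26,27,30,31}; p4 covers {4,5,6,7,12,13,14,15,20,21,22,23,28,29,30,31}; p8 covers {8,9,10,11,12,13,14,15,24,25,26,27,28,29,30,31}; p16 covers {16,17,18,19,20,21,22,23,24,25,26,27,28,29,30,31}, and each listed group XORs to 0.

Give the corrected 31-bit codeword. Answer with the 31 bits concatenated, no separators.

0111110101001010001111010100000

s1 (pos 1,3,5,7,9,11,13,15,17,19,21,23,25,27,29,31): 0⊕1⊕1⊕0⊕0⊕0⊕1⊕1⊕0⊕1⊕1⊕0⊕0⊕0⊕0⊕0 = 0
s2 (pos 2,3,6,7,10,11,14,15,18,19,22,23,26,27,30,31): 1⊕1⊕1⊕0⊕1⊕0⊕0⊕1⊕0⊕1⊕1⊕0⊕1⊕0⊕0⊕0 = 0
s4 (pos 4,5,6,7,12,13,14,15,20,21,22,23,28,29,30,31): 1⊕1⊕1⊕0⊕0⊕1⊕0⊕1⊕0⊕1⊕1⊕0⊕0⊕0⊕0⊕0 = 1
s8 (pos 8,9,10,11,12,13,14,15,24,25,26,27,28,29,30,31): 1⊕0⊕1⊕0⊕0⊕1⊕0⊕1⊕1⊕0⊕1⊕0⊕0⊕0⊕0⊕0 = 0
s16 (pos 16,17,18,19,20,21,22,23,24,25,26,27,28,29,30,31): 0⊕0⊕0⊕1⊕0⊕1⊕1⊕0⊕1⊕0⊕1⊕0⊕0⊕0⊕0⊕0 = 1
Syndrome s16…s1 = 10100 → error at position 20.
Flip position 20: 0111110101001010001011010100000 → 0111110101001010001111010100000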